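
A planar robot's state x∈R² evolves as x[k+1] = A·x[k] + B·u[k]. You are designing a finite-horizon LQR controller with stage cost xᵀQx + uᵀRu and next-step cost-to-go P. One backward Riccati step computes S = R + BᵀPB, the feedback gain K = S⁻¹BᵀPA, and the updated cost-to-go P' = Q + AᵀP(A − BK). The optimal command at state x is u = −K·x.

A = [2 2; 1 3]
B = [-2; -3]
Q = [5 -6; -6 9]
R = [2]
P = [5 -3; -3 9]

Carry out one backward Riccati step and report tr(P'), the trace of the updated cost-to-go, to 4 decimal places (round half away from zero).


25.0448

BᵀP = [-1.0000 -21.0000]
S = R + BᵀPB = [2] + [65.0000] = [67.0000]
BᵀPA = [-23.0000 -65.0000]
K = S⁻¹·BᵀPA = [-0.3433 -0.9701]
A−BK = [1.3134 0.0597; -0.0299 0.0896]
AᵀP(A−BK) = [9.1045 0.6866; 0.6866 1.9403]
P' = Q + AᵀP(A−BK) = [14.1045 -5.3134; -5.3134 10.9403]
tr(P') = 25.0448


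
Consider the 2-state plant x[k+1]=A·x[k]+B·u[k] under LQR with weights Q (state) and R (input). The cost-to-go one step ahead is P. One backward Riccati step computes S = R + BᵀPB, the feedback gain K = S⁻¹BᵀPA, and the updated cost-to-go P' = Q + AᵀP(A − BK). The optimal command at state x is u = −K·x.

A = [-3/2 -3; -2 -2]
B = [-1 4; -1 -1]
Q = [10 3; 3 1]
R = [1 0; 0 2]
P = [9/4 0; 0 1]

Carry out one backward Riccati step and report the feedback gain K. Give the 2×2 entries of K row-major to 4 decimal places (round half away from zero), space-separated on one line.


1.1560 1.3882 -0.0577 -0.3563

BᵀP = [-2.2500 -1.0000; 9.0000 -1.0000]
S = R + BᵀPB = [1 0; 0 2] + [3.2500 -8.0000; -8.0000 37.0000] = [4.2500 -8.0000; -8.0000 39.0000]
BᵀPA = [5.3750 8.7500; -11.5000 -25.0000]
K = S⁻¹·BᵀPA = [1.1560 1.3882; -0.0577 -0.3563]
A−BK = [-0.1130 -0.1867; -0.9017 -0.9681]
AᵀP(A−BK) = [2.1849 2.5663; 2.5663 3.1966]
P' = Q + AᵀP(A−BK) = [12.1849 5.5663; 5.5663 4.1966]
tr(P') = 16.3814


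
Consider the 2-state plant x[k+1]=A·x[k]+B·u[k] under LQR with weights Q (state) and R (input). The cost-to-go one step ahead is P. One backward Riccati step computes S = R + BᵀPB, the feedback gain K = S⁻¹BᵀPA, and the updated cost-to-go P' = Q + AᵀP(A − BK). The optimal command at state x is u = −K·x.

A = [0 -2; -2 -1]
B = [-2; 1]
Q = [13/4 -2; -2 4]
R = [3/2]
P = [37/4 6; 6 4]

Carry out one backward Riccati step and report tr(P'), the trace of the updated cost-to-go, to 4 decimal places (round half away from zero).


15.5473

BᵀP = [-12.5000 -8.0000]
S = R + BᵀPB = [3/2] + [17.0000] = [18.5000]
BᵀPA = [16.0000 33.0000]
K = S⁻¹·BᵀPA = [0.8649 1.7838]
A−BK = [1.7297 1.5676; -2.8649 -2.7838]
AᵀP(A−BK) = [2.1622 3.4595; 3.4595 6.1351]
P' = Q + AᵀP(A−BK) = [5.4122 1.4595; 1.4595 10.1351]
tr(P') = 15.5473


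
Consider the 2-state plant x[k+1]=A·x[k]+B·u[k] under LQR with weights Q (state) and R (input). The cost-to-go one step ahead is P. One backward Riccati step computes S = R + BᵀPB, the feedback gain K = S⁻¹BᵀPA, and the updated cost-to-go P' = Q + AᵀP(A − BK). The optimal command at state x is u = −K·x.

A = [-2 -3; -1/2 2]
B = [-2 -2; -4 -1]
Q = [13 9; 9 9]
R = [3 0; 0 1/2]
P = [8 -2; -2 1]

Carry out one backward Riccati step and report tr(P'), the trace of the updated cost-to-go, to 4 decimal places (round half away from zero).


28.1373

BᵀP = [-8.0000 0.0000; -14.0000 3.0000]
S = R + BᵀPB = [3 0; 0 1/2] + [16.0000 16.0000; 16.0000 25.0000] = [19.0000 16.0000; 16.0000 25.5000]
BᵀPA = [16.0000 24.0000; 26.5000 48.0000]
K = S⁻¹·BᵀPA = [-0.0700 -0.6827; 1.0832 2.3107]
A−BK = [0.0263 0.2560; 0.3031 1.5799]
AᵀP(A−BK) = [0.6668 1.6893; 1.6893 5.4705]
P' = Q + AᵀP(A−BK) = [13.6668 10.6893; 10.6893 14.4705]
tr(P') = 28.1373


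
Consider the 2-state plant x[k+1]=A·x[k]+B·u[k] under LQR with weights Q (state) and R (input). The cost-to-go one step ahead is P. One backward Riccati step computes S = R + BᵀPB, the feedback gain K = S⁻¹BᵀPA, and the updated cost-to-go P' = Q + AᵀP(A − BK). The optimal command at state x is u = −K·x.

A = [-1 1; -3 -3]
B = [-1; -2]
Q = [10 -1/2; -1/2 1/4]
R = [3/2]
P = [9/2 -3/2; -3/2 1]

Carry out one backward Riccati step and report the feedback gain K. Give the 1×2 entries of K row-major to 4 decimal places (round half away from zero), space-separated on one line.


0.7500 0.0000

BᵀP = [-1.5000 -0.5000]
S = R + BᵀPB = [3/2] + [2.5000] = [4.0000]
BᵀPA = [3.0000 0.0000]
K = S⁻¹·BᵀPA = [0.7500 0.0000]
A−BK = [-0.2500 1.0000; -1.5000 -3.0000]
AᵀP(A−BK) = [2.2500 4.5000; 4.5000 22.5000]
P' = Q + AᵀP(A−BK) = [12.2500 4.0000; 4.0000 22.7500]
tr(P') = 35.0000


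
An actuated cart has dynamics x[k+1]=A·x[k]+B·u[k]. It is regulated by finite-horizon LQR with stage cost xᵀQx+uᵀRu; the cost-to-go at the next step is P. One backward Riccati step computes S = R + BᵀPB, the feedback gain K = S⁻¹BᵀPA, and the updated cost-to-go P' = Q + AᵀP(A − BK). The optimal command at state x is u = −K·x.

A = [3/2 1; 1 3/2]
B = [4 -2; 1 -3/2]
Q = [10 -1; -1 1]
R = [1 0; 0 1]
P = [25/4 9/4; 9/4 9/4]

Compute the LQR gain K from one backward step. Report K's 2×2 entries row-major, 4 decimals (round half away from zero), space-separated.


BᵀP = [27.2500 11.2500; -15.8750 -7.8750]
S = R + BᵀPB = [1 0; 0 1] + [120.2500 -71.3750; -71.3750 43.5625] = [121.2500 -71.3750; -71.3750 44.5625]
BᵀPA = [52.1250 44.1250; -31.6875 -27.6875]
K = S⁻¹·BᵀPA = [0.1979 -0.0320; -0.3940 -0.6725]
A−BK = [-0.0798 -0.2172; 0.2110 0.5232]
AᵀP(A−BK) = [0.2587 0.4183; 0.4183 0.8527]
P' = Q + AᵀP(A−BK) = [10.2587 -0.5817; -0.5817 1.8527]
tr(P') = 12.1113

0.1979 -0.0320 -0.3940 -0.6725


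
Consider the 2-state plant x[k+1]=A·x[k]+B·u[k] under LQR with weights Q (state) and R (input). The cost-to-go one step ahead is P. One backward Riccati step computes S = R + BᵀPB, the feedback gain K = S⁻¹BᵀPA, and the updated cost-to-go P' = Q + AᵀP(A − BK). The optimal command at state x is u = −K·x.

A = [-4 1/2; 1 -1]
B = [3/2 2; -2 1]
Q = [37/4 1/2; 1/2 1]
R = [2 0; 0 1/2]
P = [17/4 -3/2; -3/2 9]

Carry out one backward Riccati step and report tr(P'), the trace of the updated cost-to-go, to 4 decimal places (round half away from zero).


13.6265

BᵀP = [9.3750 -20.2500; 7.0000 6.0000]
S = R + BᵀPB = [2 0; 0 1/2] + [54.5625 -1.5000; -1.5000 20.0000] = [56.5625 -1.5000; -1.5000 20.5000]
BᵀPA = [-57.7500 24.9375; -22.0000 -2.5000]
K = S⁻¹·BᵀPA = [-1.0515 0.4385; -1.1501 -0.0899]
A−BK = [-0.1225 0.0220; 0.0471 -0.0331]
AᵀP(A−BK) = [2.9738 -0.9036; -0.9036 0.4027]
P' = Q + AᵀP(A−BK) = [12.2238 -0.4036; -0.4036 1.4027]
tr(P') = 13.6265


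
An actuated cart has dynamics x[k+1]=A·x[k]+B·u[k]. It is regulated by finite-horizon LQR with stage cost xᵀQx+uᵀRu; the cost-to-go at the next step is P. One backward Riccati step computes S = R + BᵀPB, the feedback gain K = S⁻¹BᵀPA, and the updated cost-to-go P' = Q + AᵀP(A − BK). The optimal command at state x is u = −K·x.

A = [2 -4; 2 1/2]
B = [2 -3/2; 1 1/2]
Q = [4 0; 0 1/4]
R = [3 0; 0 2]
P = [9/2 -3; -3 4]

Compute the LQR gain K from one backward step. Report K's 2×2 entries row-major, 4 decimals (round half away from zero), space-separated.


BᵀP = [6.0000 -2.0000; -8.2500 6.5000]
S = R + BᵀPB = [3 0; 0 2] + [10.0000 -10.0000; -10.0000 15.6250] = [13.0000 -10.0000; -10.0000 17.6250]
BᵀPA = [8.0000 -25.0000; -3.5000 36.2500]
K = S⁻¹·BᵀPA = [0.8209 -0.6050; 0.2672 1.7135]
A−BK = [0.7590 -0.2197; 1.0455 0.2483]
AᵀP(A−BK) = [4.3679 -0.1626; -0.1626 7.7614]
P' = Q + AᵀP(A−BK) = [8.3679 -0.1626; -0.1626 8.0114]
tr(P') = 16.3792

0.8209 -0.6050 0.2672 1.7135


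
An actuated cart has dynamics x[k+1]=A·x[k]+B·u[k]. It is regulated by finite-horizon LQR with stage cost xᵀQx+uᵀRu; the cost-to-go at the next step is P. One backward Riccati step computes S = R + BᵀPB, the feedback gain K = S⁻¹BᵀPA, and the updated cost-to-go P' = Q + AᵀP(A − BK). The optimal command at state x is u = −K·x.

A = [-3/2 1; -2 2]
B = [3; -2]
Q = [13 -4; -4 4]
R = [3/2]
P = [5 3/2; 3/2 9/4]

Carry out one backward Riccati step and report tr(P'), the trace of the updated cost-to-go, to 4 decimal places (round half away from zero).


53.7700

BᵀP = [12.0000 0.0000]
S = R + BᵀPB = [3/2] + [36.0000] = [37.5000]
BᵀPA = [-18.0000 12.0000]
K = S⁻¹·BᵀPA = [-0.4800 0.3200]
A−BK = [-0.0600 0.0400; -2.9600 2.6400]
AᵀP(A−BK) = [20.6100 -18.2400; -18.2400 16.1600]
P' = Q + AᵀP(A−BK) = [33.6100 -22.2400; -22.2400 20.1600]
tr(P') = 53.7700


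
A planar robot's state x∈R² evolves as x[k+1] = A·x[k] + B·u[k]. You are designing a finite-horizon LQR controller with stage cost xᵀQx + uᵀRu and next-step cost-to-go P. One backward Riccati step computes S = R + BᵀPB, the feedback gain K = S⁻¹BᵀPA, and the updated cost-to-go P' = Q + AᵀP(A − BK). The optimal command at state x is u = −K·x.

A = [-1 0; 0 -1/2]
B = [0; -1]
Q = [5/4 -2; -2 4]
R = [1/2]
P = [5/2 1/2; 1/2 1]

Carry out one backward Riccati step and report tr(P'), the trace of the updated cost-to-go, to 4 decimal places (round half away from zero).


BᵀP = [-0.5000 -1.0000]
S = R + BᵀPB = [1/2] + [1.0000] = [1.5000]
BᵀPA = [0.5000 0.5000]
K = S⁻¹·BᵀPA = [0.3333 0.3333]
A−BK = [-1.0000 0.0000; 0.3333 -0.1667]
AᵀP(A−BK) = [2.3333 0.0833; 0.0833 0.0833]
P' = Q + AᵀP(A−BK) = [3.5833 -1.9167; -1.9167 4.0833]
tr(P') = 7.6667

7.6667


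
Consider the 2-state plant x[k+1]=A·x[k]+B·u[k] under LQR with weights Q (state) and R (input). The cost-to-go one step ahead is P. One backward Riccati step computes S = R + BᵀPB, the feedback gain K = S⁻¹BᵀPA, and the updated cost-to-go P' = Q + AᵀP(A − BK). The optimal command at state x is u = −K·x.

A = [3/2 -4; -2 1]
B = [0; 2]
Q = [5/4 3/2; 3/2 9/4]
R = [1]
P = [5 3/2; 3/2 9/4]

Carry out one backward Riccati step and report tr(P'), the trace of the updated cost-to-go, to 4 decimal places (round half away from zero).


77.3500

BᵀP = [3.0000 4.5000]
S = R + BᵀPB = [1] + [9.0000] = [10.0000]
BᵀPA = [-4.5000 -7.5000]
K = S⁻¹·BᵀPA = [-0.4500 -0.7500]
A−BK = [1.5000 -4.0000; -1.1000 2.5000]
AᵀP(A−BK) = [9.2250 -23.6250; -23.6250 64.6250]
P' = Q + AᵀP(A−BK) = [10.4750 -22.1250; -22.1250 66.8750]
tr(P') = 77.3500


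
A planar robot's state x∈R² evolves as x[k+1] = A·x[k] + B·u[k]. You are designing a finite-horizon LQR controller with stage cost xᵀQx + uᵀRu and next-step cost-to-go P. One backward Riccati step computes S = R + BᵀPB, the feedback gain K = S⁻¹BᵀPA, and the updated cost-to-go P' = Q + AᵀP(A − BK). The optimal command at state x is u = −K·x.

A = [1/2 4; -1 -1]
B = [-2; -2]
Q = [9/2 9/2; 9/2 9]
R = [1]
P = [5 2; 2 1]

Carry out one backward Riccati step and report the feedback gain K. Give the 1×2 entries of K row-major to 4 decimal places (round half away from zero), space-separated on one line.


-0.0244 -1.2195

BᵀP = [-14.0000 -6.0000]
S = R + BᵀPB = [1] + [40.0000] = [41.0000]
BᵀPA = [-1.0000 -50.0000]
K = S⁻¹·BᵀPA = [-0.0244 -1.2195]
A−BK = [0.4512 1.5610; -1.0488 -3.4390]
AᵀP(A−BK) = [0.2256 0.7805; 0.7805 4.0244]
P' = Q + AᵀP(A−BK) = [4.7256 5.2805; 5.2805 13.0244]
tr(P') = 17.7500


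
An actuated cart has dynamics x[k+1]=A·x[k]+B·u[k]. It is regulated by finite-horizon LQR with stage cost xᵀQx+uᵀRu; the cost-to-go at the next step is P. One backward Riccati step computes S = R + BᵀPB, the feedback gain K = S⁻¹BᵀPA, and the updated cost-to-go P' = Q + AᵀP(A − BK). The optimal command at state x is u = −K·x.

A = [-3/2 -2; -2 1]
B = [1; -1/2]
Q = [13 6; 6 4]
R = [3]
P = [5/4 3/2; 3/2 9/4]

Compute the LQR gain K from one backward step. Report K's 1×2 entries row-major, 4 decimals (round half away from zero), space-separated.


-0.4528 -0.1887

BᵀP = [0.5000 0.3750]
S = R + BᵀPB = [3] + [0.3125] = [3.3125]
BᵀPA = [-1.5000 -0.6250]
K = S⁻¹·BᵀPA = [-0.4528 -0.1887]
A−BK = [-1.0472 -1.8113; -2.2264 0.9057]
AᵀP(A−BK) = [20.1333 2.7170; 2.7170 1.1321]
P' = Q + AᵀP(A−BK) = [33.1333 8.7170; 8.7170 5.1321]
tr(P') = 38.2653


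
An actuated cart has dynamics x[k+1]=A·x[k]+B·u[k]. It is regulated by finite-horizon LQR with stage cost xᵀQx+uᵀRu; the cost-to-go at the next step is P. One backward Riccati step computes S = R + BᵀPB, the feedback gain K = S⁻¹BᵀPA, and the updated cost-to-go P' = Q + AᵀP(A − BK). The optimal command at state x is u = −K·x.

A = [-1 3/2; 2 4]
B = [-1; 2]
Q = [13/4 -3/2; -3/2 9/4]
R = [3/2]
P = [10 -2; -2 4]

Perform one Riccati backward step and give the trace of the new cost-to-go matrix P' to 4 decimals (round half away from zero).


BᵀP = [-14.0000 10.0000]
S = R + BᵀPB = [3/2] + [34.0000] = [35.5000]
BᵀPA = [34.0000 19.0000]
K = S⁻¹·BᵀPA = [0.9577 0.5352]
A−BK = [-0.0423 2.0352; 0.0845 2.9296]
AᵀP(A−BK) = [1.4366 0.8028; 0.8028 52.3310]
P' = Q + AᵀP(A−BK) = [4.6866 -0.6972; -0.6972 54.5810]
tr(P') = 59.2676

59.2676


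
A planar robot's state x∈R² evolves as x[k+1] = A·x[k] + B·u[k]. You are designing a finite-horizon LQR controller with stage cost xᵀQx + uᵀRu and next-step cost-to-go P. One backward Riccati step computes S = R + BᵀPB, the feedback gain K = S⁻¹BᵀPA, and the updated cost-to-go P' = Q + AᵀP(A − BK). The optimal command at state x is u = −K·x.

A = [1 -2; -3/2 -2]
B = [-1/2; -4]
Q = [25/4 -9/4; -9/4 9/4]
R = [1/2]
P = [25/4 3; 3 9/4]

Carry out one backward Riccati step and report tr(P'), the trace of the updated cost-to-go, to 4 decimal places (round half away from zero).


BᵀP = [-15.1250 -10.5000]
S = R + BᵀPB = [1/2] + [49.5625] = [50.0625]
BᵀPA = [0.6250 51.2500]
K = S⁻¹·BᵀPA = [0.0125 1.0237]
A−BK = [1.0062 -1.4881; -1.4501 2.0949]
AᵀP(A−BK) = [2.3047 -3.3898; -3.3898 5.5343]
P' = Q + AᵀP(A−BK) = [8.5547 -5.6398; -5.6398 7.7843]
tr(P') = 16.3390

16.3390


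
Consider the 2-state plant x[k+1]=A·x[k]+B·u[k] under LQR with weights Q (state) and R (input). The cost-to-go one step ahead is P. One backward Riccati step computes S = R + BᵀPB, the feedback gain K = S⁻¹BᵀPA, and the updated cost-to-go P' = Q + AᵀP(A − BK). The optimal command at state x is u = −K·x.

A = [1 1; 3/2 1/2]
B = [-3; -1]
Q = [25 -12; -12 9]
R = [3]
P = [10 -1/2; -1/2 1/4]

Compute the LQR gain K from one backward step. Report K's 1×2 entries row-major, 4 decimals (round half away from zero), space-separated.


BᵀP = [-29.5000 1.2500]
S = R + BᵀPB = [3] + [87.2500] = [90.2500]
BᵀPA = [-27.6250 -28.8750]
K = S⁻¹·BᵀPA = [-0.3061 -0.3199]
A−BK = [0.0817 0.0402; 1.1939 0.1801]
AᵀP(A−BK) = [0.6066 0.3490; 0.3490 0.3241]
P' = Q + AᵀP(A−BK) = [25.6066 -11.6510; -11.6510 9.3241]
tr(P') = 34.9307

-0.3061 -0.3199


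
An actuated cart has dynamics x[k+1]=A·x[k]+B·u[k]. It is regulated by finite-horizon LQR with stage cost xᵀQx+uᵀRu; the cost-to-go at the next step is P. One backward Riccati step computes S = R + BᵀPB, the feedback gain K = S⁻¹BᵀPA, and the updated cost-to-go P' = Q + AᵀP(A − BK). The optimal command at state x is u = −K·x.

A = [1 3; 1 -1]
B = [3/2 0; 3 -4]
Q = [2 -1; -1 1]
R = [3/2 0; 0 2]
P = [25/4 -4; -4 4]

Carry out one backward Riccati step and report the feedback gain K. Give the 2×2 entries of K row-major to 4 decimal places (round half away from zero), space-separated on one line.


0.4938 1.3749 0.1796 1.4697

BᵀP = [-2.6250 6.0000; 16.0000 -16.0000]
S = R + BᵀPB = [3/2 0; 0 2] + [14.0625 -24.0000; -24.0000 64.0000] = [15.5625 -24.0000; -24.0000 66.0000]
BᵀPA = [3.3750 -13.8750; 0.0000 64.0000]
K = S⁻¹·BᵀPA = [0.4938 1.3749; 0.1796 1.4697]
A−BK = [0.2594 0.9377; 0.2369 0.7539]
AᵀP(A−BK) = [0.5835 2.1097; 2.1097 9.2685]
P' = Q + AᵀP(A−BK) = [2.5835 1.1097; 1.1097 10.2685]
tr(P') = 12.8520


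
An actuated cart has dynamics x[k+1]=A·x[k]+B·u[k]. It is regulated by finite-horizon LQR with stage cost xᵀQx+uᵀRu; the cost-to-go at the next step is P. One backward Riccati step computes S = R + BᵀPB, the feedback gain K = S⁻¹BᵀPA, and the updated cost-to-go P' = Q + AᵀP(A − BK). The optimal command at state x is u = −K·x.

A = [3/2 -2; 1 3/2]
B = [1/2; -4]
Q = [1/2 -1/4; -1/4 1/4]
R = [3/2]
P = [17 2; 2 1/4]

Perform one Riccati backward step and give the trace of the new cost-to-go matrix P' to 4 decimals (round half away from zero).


BᵀP = [0.5000 0.0000]
S = R + BᵀPB = [3/2] + [0.2500] = [1.7500]
BᵀPA = [0.7500 -1.0000]
K = S⁻¹·BᵀPA = [0.4286 -0.5714]
A−BK = [1.2857 -1.7143; 2.7143 -0.7857]
AᵀP(A−BK) = [44.1786 -49.6964; -49.6964 55.9911]
P' = Q + AᵀP(A−BK) = [44.6786 -49.9464; -49.9464 56.2411]
tr(P') = 100.9196

100.9196


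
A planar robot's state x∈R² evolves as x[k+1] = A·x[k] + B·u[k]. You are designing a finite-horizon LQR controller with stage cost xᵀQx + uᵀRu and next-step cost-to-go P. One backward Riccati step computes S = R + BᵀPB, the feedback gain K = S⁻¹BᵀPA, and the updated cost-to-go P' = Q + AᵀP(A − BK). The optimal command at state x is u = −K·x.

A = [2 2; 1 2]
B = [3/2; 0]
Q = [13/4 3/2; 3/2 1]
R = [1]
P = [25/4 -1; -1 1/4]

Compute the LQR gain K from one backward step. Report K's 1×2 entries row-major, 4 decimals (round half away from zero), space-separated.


BᵀP = [9.3750 -1.5000]
S = R + BᵀPB = [1] + [14.0625] = [15.0625]
BᵀPA = [17.2500 15.7500]
K = S⁻¹·BᵀPA = [1.1452 1.0456]
A−BK = [0.2822 0.4315; 1.0000 2.0000]
AᵀP(A−BK) = [1.4948 1.4627; 1.4627 1.5311]
P' = Q + AᵀP(A−BK) = [4.7448 2.9627; 2.9627 2.5311]
tr(P') = 7.2759

1.1452 1.0456


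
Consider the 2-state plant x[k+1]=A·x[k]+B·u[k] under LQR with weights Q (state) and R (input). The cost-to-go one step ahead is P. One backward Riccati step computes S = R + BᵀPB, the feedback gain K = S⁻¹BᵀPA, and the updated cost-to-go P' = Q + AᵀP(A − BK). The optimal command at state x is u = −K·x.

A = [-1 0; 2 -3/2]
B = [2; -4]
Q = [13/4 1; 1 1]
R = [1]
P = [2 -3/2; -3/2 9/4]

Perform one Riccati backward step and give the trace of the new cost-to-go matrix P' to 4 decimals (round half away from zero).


BᵀP = [10.0000 -12.0000]
S = R + BᵀPB = [1] + [68.0000] = [69.0000]
BᵀPA = [-34.0000 18.0000]
K = S⁻¹·BᵀPA = [-0.4928 0.2609]
A−BK = [-0.0145 -0.5217; 0.0290 -0.4565]
AᵀP(A−BK) = [0.2464 -0.1304; -0.1304 0.3668]
P' = Q + AᵀP(A−BK) = [3.4964 0.8696; 0.8696 1.3668]
tr(P') = 4.8632

4.8632


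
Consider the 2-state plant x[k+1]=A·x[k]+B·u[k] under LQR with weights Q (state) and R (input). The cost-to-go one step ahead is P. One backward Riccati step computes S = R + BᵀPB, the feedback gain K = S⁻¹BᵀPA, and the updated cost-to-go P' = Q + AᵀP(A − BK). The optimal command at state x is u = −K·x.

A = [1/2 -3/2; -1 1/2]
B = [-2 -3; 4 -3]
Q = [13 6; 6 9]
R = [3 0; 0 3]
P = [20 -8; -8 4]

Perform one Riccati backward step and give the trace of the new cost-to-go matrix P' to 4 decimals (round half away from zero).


22.7349

BᵀP = [-72.0000 32.0000; -36.0000 12.0000]
S = R + BᵀPB = [3 0; 0 3] + [272.0000 120.0000; 120.0000 72.0000] = [275.0000 120.0000; 120.0000 75.0000]
BᵀPA = [-68.0000 124.0000; -30.0000 60.0000]
K = S⁻¹·BᵀPA = [-0.2410 0.3373; -0.0145 0.2602]
A−BK = [-0.0253 -0.0446; -0.0795 -0.0687]
AᵀP(A−BK) = [0.1807 -0.2530; -0.2530 0.5542]
P' = Q + AᵀP(A−BK) = [13.1807 5.7470; 5.7470 9.5542]
tr(P') = 22.7349


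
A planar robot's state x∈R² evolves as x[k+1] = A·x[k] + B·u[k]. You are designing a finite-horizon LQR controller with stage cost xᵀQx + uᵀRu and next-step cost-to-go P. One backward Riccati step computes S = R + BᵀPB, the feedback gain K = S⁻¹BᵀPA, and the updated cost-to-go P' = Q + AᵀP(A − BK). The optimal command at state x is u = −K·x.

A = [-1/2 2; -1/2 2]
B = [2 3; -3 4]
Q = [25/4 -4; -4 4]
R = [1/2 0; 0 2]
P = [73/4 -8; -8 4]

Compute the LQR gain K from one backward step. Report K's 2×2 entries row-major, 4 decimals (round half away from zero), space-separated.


BᵀP = [60.5000 -28.0000; 22.7500 -8.0000]
S = R + BᵀPB = [1/2 0; 0 2] + [205.0000 69.5000; 69.5000 36.2500] = [205.5000 69.5000; 69.5000 38.2500]
BᵀPA = [-16.2500 65.0000; -7.3750 29.5000]
K = S⁻¹·BᵀPA = [-0.0360 0.1439; -0.1274 0.5098]
A−BK = [-0.0457 0.1828; -0.0981 0.3925]
AᵀP(A−BK) = [0.0380 -0.1521; -0.1521 0.6082]
P' = Q + AᵀP(A−BK) = [6.2880 -4.1521; -4.1521 4.6082]
tr(P') = 10.8962

-0.0360 0.1439 -0.1274 0.5098


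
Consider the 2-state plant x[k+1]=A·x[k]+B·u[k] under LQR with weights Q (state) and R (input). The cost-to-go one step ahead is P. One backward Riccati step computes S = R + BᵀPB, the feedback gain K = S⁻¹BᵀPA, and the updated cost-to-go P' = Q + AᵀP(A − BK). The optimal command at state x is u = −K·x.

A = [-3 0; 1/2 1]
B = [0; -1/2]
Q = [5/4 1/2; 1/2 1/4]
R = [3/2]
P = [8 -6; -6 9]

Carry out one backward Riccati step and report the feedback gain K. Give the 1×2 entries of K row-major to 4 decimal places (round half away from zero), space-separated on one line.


-3.0000 -1.2000

BᵀP = [3.0000 -4.5000]
S = R + BᵀPB = [3/2] + [2.2500] = [3.7500]
BᵀPA = [-11.2500 -4.5000]
K = S⁻¹·BᵀPA = [-3.0000 -1.2000]
A−BK = [-3.0000 0.0000; -1.0000 0.4000]
AᵀP(A−BK) = [58.5000 9.0000; 9.0000 3.6000]
P' = Q + AᵀP(A−BK) = [59.7500 9.5000; 9.5000 3.8500]
tr(P') = 63.6000


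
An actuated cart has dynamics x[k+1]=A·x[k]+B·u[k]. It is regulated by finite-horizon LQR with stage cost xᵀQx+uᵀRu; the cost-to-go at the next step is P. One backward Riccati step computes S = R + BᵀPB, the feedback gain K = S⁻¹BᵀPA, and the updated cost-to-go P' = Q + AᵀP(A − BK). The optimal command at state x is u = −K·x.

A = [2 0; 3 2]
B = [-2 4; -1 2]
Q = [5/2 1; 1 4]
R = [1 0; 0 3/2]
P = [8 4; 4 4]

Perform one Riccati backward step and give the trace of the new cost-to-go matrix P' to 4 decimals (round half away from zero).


16.9835

BᵀP = [-20.0000 -12.0000; 40.0000 24.0000]
S = R + BᵀPB = [1 0; 0 3/2] + [52.0000 -104.0000; -104.0000 208.0000] = [53.0000 -104.0000; -104.0000 209.5000]
BᵀPA = [-76.0000 -24.0000; 152.0000 48.0000]
K = S⁻¹·BᵀPA = [-0.3965 -0.1252; 0.5287 0.1670]
A−BK = [-0.9078 -0.9183; 1.5461 1.5409]
AᵀP(A−BK) = [5.5026 5.1061; 5.1061 4.9809]
P' = Q + AᵀP(A−BK) = [8.0026 6.1061; 6.1061 8.9809]
tr(P') = 16.9835


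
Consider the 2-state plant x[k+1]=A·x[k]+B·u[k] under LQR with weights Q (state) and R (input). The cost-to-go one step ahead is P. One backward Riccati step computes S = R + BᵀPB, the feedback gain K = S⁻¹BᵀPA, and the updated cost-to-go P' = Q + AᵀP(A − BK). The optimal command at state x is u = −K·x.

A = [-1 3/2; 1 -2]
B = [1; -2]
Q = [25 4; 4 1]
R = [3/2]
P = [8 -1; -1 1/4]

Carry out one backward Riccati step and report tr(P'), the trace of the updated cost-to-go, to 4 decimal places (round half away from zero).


BᵀP = [10.0000 -1.5000]
S = R + BᵀPB = [3/2] + [13.0000] = [14.5000]
BᵀPA = [-11.5000 18.0000]
K = S⁻¹·BᵀPA = [-0.7931 1.2414]
A−BK = [-0.2069 0.2586; -0.5862 0.4828]
AᵀP(A−BK) = [1.1293 -1.7241; -1.7241 2.6552]
P' = Q + AᵀP(A−BK) = [26.1293 2.2759; 2.2759 3.6552]
tr(P') = 29.7845

29.7845


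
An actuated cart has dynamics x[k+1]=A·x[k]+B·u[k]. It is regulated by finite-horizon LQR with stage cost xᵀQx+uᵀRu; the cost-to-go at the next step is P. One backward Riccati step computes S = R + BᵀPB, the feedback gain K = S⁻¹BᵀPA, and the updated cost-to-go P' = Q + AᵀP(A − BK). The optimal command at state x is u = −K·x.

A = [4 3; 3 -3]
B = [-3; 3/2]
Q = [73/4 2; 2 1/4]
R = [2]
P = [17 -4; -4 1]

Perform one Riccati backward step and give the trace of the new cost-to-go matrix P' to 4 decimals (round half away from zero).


24.1054

BᵀP = [-57.0000 13.5000]
S = R + BᵀPB = [2] + [191.2500] = [193.2500]
BᵀPA = [-187.5000 -211.5000]
K = S⁻¹·BᵀPA = [-0.9702 -1.0944]
A−BK = [1.0893 -0.2833; 4.4554 -1.3583]
AᵀP(A−BK) = [3.0789 1.7930; 1.7930 2.5265]
P' = Q + AᵀP(A−BK) = [21.3289 3.7930; 3.7930 2.7765]
tr(P') = 24.1054


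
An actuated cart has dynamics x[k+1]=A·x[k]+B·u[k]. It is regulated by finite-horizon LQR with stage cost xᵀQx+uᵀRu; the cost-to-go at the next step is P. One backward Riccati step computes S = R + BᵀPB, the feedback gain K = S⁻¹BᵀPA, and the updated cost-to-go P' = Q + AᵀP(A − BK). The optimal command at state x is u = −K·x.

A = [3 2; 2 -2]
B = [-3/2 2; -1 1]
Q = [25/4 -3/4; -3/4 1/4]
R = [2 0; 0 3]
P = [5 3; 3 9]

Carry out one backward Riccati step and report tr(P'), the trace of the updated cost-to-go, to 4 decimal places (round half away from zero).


40.3728

BᵀP = [-10.5000 -13.5000; 13.0000 15.0000]
S = R + BᵀPB = [2 0; 0 3] + [29.2500 -34.5000; -34.5000 41.0000] = [31.2500 -34.5000; -34.5000 44.0000]
BᵀPA = [-58.5000 6.0000; 69.0000 -4.0000]
K = S⁻¹·BᵀPA = [-1.0474 0.6820; 0.7470 0.4438]
A−BK = [-0.0650 2.1353; 0.2057 -1.7618]
AᵀP(A−BK) = [4.1894 -2.7280; -2.7280 29.6834]
P' = Q + AᵀP(A−BK) = [10.4394 -3.4780; -3.4780 29.9334]
tr(P') = 40.3728


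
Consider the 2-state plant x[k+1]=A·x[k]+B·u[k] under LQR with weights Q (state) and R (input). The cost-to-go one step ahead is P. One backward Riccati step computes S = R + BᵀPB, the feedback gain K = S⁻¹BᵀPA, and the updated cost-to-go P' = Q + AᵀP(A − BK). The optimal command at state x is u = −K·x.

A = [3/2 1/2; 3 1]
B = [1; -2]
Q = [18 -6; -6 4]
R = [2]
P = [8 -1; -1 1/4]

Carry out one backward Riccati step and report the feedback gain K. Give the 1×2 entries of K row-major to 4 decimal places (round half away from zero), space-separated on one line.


BᵀP = [10.0000 -1.5000]
S = R + BᵀPB = [2] + [13.0000] = [15.0000]
BᵀPA = [10.5000 3.5000]
K = S⁻¹·BᵀPA = [0.7000 0.2333]
A−BK = [0.8000 0.2667; 4.4000 1.4667]
AᵀP(A−BK) = [3.9000 1.3000; 1.3000 0.4333]
P' = Q + AᵀP(A−BK) = [21.9000 -4.7000; -4.7000 4.4333]
tr(P') = 26.3333

0.7000 0.2333


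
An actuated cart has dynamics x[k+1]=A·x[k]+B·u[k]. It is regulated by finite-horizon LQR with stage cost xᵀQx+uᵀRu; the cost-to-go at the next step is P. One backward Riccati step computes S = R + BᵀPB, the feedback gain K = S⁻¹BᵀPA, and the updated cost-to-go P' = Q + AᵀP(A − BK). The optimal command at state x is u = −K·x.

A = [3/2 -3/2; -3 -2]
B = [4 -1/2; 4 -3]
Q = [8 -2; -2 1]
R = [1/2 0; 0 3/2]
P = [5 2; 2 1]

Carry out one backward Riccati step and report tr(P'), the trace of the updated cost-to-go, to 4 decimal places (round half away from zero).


BᵀP = [28.0000 12.0000; -8.5000 -4.0000]
S = R + BᵀPB = [1/2 0; 0 3/2] + [160.0000 -50.0000; -50.0000 16.2500] = [160.5000 -50.0000; -50.0000 17.7500]
BᵀPA = [6.0000 -66.0000; -0.7500 20.7500]
K = S⁻¹·BᵀPA = [0.1978 -0.3841; 0.5149 0.0871]
A−BK = [0.9663 0.0799; -2.2465 -0.2024]
AᵀP(A−BK) = [1.4495 0.1198; 0.1198 0.0933]
P' = Q + AᵀP(A−BK) = [9.4495 -1.8802; -1.8802 1.0933]
tr(P') = 10.5428

10.5428


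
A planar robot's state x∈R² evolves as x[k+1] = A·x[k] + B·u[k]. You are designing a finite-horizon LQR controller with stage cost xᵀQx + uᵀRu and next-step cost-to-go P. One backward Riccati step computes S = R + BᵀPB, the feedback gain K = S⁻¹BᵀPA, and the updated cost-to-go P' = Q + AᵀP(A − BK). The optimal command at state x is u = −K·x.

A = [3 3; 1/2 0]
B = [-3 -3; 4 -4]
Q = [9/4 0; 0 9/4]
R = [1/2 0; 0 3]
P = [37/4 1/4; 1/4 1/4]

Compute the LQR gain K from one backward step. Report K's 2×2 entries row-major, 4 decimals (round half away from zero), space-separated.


BᵀP = [-26.7500 0.2500; -28.7500 -1.7500]
S = R + BᵀPB = [1/2 0; 0 3] + [81.2500 79.2500; 79.2500 93.2500] = [81.7500 79.2500; 79.2500 96.2500]
BᵀPA = [-80.1250 -80.2500; -87.1250 -86.2500]
K = S⁻¹·BᵀPA = [-0.5085 -0.5597; -0.4865 -0.4353]
A−BK = [0.0150 0.0151; 0.5877 0.4978]
AᵀP(A−BK) = [0.9323 0.8569; 0.8569 0.7928]
P' = Q + AᵀP(A−BK) = [3.1823 0.8569; 0.8569 3.0428]
tr(P') = 6.2251

-0.5085 -0.5597 -0.4865 -0.4353


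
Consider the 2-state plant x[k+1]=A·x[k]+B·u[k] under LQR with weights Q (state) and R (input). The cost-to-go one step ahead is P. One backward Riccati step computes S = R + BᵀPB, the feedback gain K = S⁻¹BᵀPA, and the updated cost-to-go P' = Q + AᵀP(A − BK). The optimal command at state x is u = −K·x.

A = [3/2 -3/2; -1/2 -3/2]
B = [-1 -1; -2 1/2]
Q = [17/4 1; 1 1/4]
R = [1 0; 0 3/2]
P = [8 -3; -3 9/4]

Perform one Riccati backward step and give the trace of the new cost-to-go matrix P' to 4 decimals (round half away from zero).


8.2860

BᵀP = [-2.0000 -1.5000; -9.5000 4.1250]
S = R + BᵀPB = [1 0; 0 3/2] + [5.0000 1.2500; 1.2500 11.5625] = [6.0000 1.2500; 1.2500 13.0625]
BᵀPA = [-2.2500 5.2500; -16.3125 8.0625]
K = S⁻¹·BᵀPA = [-0.1172 0.7616; -1.2376 0.5443]
A−BK = [0.1452 -0.1941; -0.1155 -0.2490]
AᵀP(A−BK) = [2.6107 -1.2193; -1.2193 1.1753]
P' = Q + AᵀP(A−BK) = [6.8607 -0.2193; -0.2193 1.4253]
tr(P') = 8.2860


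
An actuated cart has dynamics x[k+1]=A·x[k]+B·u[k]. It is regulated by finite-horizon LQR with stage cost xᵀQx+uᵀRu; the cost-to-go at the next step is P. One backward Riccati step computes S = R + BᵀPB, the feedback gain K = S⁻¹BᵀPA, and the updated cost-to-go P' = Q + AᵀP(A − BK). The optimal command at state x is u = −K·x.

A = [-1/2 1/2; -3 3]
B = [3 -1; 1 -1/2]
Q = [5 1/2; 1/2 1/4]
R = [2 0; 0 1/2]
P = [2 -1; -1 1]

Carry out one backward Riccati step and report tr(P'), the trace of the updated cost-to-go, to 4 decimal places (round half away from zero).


16.5183

BᵀP = [5.0000 -2.0000; -1.5000 0.5000]
S = R + BᵀPB = [2 0; 0 1/2] + [13.0000 -4.0000; -4.0000 1.2500] = [15.0000 -4.0000; -4.0000 1.7500]
BᵀPA = [3.5000 -3.5000; -0.7500 0.7500]
K = S⁻¹·BᵀPA = [0.3049 -0.3049; 0.2683 -0.2683]
A−BK = [-1.1463 1.1463; -3.1707 3.1707]
AᵀP(A−BK) = [5.6341 -5.6341; -5.6341 5.6341]
P' = Q + AᵀP(A−BK) = [10.6341 -5.1341; -5.1341 5.8841]
tr(P') = 16.5183


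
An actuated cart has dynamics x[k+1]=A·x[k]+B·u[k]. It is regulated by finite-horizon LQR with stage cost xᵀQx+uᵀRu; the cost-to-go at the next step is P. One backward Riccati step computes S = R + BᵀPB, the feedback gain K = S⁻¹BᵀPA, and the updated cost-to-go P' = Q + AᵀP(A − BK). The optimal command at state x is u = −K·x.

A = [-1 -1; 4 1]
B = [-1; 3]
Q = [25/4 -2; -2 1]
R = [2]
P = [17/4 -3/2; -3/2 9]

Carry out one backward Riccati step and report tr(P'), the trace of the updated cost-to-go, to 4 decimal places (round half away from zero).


BᵀP = [-8.7500 28.5000]
S = R + BᵀPB = [2] + [94.2500] = [96.2500]
BᵀPA = [122.7500 37.2500]
K = S⁻¹·BᵀPA = [1.2753 0.3870]
A−BK = [0.2753 -0.6130; 0.1740 -0.1610]
AᵀP(A−BK) = [3.7039 0.2442; 0.2442 1.8338]
P' = Q + AᵀP(A−BK) = [9.9539 -1.7558; -1.7558 2.8338]
tr(P') = 12.7877

12.7877


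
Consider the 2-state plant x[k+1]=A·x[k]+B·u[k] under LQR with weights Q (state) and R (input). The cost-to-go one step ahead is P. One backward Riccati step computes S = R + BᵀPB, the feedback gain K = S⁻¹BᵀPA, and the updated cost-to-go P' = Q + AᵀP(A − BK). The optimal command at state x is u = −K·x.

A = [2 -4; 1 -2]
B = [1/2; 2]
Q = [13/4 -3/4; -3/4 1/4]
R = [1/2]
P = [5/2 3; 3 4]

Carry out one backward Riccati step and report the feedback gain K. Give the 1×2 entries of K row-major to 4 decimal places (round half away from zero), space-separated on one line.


1.0378 -2.0757

BᵀP = [7.2500 9.5000]
S = R + BᵀPB = [1/2] + [22.6250] = [23.1250]
BᵀPA = [24.0000 -48.0000]
K = S⁻¹·BᵀPA = [1.0378 -2.0757]
A−BK = [1.4811 -2.9622; -1.0757 2.1514]
AᵀP(A−BK) = [1.0919 -2.1838; -2.1838 4.3676]
P' = Q + AᵀP(A−BK) = [4.3419 -2.9338; -2.9338 4.6176]
tr(P') = 8.9595


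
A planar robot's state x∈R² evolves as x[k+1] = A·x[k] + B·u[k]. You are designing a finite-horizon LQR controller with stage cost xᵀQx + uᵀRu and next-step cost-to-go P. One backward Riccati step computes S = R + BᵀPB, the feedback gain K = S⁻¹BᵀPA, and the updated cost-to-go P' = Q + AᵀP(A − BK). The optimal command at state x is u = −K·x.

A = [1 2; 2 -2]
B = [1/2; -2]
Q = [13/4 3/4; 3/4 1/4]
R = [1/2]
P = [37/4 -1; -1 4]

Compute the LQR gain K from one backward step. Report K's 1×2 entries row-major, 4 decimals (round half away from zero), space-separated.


-0.4985 1.4535

BᵀP = [6.6250 -8.5000]
S = R + BᵀPB = [1/2] + [20.3125] = [20.8125]
BᵀPA = [-10.3750 30.2500]
K = S⁻¹·BᵀPA = [-0.4985 1.4535]
A−BK = [1.2492 1.2733; 1.0030 0.9069]
AᵀP(A−BK) = [16.0781 15.5796; 15.5796 17.0330]
P' = Q + AᵀP(A−BK) = [19.3281 16.3296; 16.3296 17.2830]
tr(P') = 36.6111


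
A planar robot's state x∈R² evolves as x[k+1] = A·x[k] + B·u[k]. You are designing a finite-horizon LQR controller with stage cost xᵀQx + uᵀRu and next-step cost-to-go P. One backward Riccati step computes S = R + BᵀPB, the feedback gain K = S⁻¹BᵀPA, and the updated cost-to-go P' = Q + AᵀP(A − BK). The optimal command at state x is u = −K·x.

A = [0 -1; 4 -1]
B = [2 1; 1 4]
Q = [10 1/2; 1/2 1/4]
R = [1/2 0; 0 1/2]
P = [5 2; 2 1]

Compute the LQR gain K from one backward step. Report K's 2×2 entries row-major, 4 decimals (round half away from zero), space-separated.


BᵀP = [12.0000 5.0000; 13.0000 6.0000]
S = R + BᵀPB = [1/2 0; 0 1/2] + [29.0000 32.0000; 32.0000 37.0000] = [29.5000 32.0000; 32.0000 37.5000]
BᵀPA = [20.0000 -17.0000; 24.0000 -19.0000]
K = S⁻¹·BᵀPA = [-0.2188 -0.3587; 0.8267 -0.2006]
A−BK = [-0.3891 -0.0821; 0.9119 0.1611]
AᵀP(A−BK) = [0.5350 -0.0122; -0.0122 0.0912]
P' = Q + AᵀP(A−BK) = [10.5350 0.4878; 0.4878 0.3412]
tr(P') = 10.8761

-0.2188 -0.3587 0.8267 -0.2006


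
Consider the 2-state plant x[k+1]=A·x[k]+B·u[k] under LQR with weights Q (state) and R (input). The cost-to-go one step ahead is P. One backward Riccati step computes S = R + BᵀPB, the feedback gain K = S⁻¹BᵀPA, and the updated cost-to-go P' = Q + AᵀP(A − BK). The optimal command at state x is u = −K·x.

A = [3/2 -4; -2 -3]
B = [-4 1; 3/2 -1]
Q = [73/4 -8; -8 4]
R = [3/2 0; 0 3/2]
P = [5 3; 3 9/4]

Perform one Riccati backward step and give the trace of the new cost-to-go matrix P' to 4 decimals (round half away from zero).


41.4688

BᵀP = [-15.5000 -8.6250; 2.0000 0.7500]
S = R + BᵀPB = [3/2 0; 0 3/2] + [49.0625 -6.8750; -6.8750 1.2500] = [50.5625 -6.8750; -6.8750 2.7500]
BᵀPA = [-6.0000 87.8750; 1.5000 -10.2500]
K = S⁻¹·BᵀPA = [-0.0674 1.8652; 0.3769 0.9356]
A−BK = [0.8534 2.5250; -1.5220 -4.8621]
AᵀP(A−BK) = [1.2801 3.7875; 3.7875 17.9387]
P' = Q + AᵀP(A−BK) = [19.5301 -4.2125; -4.2125 21.9387]
tr(P') = 41.4688


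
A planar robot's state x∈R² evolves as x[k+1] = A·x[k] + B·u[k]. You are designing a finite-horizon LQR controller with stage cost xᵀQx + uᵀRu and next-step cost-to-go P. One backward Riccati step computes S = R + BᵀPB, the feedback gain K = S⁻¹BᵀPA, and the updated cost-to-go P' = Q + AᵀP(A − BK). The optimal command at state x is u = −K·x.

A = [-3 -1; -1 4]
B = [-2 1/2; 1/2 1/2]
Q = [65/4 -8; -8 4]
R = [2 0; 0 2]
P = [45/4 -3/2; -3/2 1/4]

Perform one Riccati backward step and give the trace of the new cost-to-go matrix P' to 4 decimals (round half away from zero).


25.6105

BᵀP = [-23.2500 3.1250; 4.8750 -0.6250]
S = R + BᵀPB = [2 0; 0 2] + [48.0625 -10.0625; -10.0625 2.1250] = [50.0625 -10.0625; -10.0625 4.1250]
BᵀPA = [66.6250 35.7500; -14.0000 -7.3750]
K = S⁻¹·BᵀPA = [1.2727 0.6960; -0.2894 -0.0900]
A−BK = [-0.3100 0.4370; -1.4916 3.6970]
AᵀP(A−BK) = [3.6569 1.6178; 1.6178 1.7036]
P' = Q + AᵀP(A−BK) = [19.9069 -6.3822; -6.3822 5.7036]
tr(P') = 25.6105


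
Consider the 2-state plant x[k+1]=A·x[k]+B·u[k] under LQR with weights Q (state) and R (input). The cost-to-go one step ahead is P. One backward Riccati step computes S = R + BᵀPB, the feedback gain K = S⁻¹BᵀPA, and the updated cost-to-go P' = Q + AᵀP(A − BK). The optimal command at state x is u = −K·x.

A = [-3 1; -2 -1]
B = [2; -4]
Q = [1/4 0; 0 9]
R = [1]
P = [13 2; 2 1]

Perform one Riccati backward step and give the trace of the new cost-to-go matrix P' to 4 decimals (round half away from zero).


76.6824

BᵀP = [18.0000 0.0000]
S = R + BᵀPB = [1] + [36.0000] = [37.0000]
BᵀPA = [-54.0000 18.0000]
K = S⁻¹·BᵀPA = [-1.4595 0.4865]
A−BK = [-0.0811 0.0270; -7.8378 0.9459]
AᵀP(A−BK) = [66.1892 -8.7297; -8.7297 1.2432]
P' = Q + AᵀP(A−BK) = [66.4392 -8.7297; -8.7297 10.2432]
tr(P') = 76.6824


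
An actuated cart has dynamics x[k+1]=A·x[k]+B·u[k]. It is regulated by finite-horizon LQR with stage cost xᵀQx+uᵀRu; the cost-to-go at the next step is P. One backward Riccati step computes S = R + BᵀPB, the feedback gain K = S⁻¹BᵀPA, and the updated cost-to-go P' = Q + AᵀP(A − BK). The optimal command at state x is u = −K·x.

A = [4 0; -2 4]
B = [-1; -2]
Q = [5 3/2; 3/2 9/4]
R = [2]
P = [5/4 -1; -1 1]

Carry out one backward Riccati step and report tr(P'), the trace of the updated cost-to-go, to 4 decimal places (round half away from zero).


BᵀP = [0.7500 -1.0000]
S = R + BᵀPB = [2] + [1.2500] = [3.2500]
BᵀPA = [5.0000 -4.0000]
K = S⁻¹·BᵀPA = [1.5385 -1.2308]
A−BK = [5.5385 -1.2308; 1.0769 1.5385]
AᵀP(A−BK) = [32.3077 -17.8462; -17.8462 11.0769]
P' = Q + AᵀP(A−BK) = [37.3077 -16.3462; -16.3462 13.3269]
tr(P') = 50.6346

50.6346


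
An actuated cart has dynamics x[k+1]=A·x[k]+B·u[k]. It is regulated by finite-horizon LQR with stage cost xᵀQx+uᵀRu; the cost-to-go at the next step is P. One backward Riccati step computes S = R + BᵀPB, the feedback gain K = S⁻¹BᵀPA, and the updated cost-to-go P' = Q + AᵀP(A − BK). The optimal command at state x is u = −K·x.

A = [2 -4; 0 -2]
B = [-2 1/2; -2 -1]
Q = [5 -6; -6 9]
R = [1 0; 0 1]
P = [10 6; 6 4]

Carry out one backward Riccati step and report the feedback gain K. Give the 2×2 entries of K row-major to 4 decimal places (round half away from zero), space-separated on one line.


BᵀP = [-32.0000 -20.0000; -1.0000 -1.0000]
S = R + BᵀPB = [1 0; 0 1] + [104.0000 4.0000; 4.0000 0.5000] = [105.0000 4.0000; 4.0000 1.5000]
BᵀPA = [-64.0000 168.0000; -2.0000 6.0000]
K = S⁻¹·BᵀPA = [-0.6219 1.6113; 0.3251 -0.2968]
A−BK = [0.5936 -0.6290; -0.9187 0.9258]
AᵀP(A−BK) = [0.8481 -1.4700; -1.4700 3.0813]
P' = Q + AᵀP(A−BK) = [5.8481 -7.4700; -7.4700 12.0813]
tr(P') = 17.9293

-0.6219 1.6113 0.3251 -0.2968


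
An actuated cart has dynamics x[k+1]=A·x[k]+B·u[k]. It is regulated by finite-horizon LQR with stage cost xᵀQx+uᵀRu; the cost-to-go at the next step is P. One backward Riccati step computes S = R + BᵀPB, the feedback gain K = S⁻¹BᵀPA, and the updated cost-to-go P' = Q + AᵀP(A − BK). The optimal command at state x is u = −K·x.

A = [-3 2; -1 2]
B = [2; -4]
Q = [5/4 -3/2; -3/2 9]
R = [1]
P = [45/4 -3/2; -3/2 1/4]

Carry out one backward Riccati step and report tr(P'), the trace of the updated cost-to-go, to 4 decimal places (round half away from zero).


BᵀP = [28.5000 -4.0000]
S = R + BᵀPB = [1] + [73.0000] = [74.0000]
BᵀPA = [-81.5000 49.0000]
K = S⁻¹·BᵀPA = [-1.1014 0.6622]
A−BK = [-0.7973 0.6757; -5.4054 4.6486]
AᵀP(A−BK) = [2.7399 -2.0338; -2.0338 1.5541]
P' = Q + AᵀP(A−BK) = [3.9899 -3.5338; -3.5338 10.5541]
tr(P') = 14.5439

14.5439


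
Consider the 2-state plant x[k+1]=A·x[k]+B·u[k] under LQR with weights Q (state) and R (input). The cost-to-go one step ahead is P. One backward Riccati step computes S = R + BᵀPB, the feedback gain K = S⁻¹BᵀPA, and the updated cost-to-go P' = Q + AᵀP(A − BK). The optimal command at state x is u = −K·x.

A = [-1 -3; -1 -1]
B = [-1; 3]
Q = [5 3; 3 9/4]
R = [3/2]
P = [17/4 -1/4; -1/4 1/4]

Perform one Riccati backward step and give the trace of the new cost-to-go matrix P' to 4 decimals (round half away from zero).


BᵀP = [-5.0000 1.0000]
S = R + BᵀPB = [3/2] + [8.0000] = [9.5000]
BᵀPA = [4.0000 14.0000]
K = S⁻¹·BᵀPA = [0.4211 1.4737]
A−BK = [-0.5789 -1.5263; -2.2632 -5.4211]
AᵀP(A−BK) = [2.3158 6.1053; 6.1053 16.3684]
P' = Q + AᵀP(A−BK) = [7.3158 9.1053; 9.1053 18.6184]
tr(P') = 25.9342

25.9342
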